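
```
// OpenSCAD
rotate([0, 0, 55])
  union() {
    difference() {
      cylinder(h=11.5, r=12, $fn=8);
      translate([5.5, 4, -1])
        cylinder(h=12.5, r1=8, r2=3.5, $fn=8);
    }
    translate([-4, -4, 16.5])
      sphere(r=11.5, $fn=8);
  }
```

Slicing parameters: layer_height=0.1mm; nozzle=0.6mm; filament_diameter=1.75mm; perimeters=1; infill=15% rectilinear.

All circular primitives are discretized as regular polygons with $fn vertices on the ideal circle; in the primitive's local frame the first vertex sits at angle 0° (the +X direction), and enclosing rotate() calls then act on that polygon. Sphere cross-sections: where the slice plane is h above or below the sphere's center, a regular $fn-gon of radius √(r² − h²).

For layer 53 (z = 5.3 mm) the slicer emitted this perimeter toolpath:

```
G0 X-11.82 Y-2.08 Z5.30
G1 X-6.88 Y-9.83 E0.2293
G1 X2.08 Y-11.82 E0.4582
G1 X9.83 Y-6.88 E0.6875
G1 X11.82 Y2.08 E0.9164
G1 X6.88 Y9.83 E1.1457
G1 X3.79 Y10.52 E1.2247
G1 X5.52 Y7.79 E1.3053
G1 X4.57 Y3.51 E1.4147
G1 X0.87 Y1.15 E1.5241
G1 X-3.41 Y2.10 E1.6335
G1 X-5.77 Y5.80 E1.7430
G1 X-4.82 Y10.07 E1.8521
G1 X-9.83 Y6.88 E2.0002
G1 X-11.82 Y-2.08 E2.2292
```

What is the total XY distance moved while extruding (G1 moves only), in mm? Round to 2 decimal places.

89.36 mm

Sum the Euclidean lengths of each G1 segment: total = 89.36 mm.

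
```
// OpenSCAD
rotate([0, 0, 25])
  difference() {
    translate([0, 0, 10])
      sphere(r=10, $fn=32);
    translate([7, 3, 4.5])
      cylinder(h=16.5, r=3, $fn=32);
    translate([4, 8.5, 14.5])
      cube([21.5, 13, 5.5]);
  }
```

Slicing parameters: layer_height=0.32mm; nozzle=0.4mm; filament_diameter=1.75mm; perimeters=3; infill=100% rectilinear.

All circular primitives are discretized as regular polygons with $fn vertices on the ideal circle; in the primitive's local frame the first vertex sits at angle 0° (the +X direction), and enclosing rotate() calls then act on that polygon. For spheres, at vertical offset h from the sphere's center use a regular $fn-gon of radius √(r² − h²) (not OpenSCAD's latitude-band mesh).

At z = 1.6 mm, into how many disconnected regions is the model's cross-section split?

At z = 1.6 mm: the r=10 sphere contributes a regular 32-gon of circumradius √(10²−8.4²) = 5.426; the cylinder at (7, 3) is not intersected at this z (z outside [4.5, 21]); the cube at (4, 8.5) does not reach this height (z outside [14.5, 20]); Subtracting the remaining from the first: none of the subtracted shapes is present at this height, so the r=10 sphere is unchanged — 1 connected region; (rotated 25° about Z; rotation is an isometry so areas/perimeters/island counts are preserved). The result has 1 disconnected region.

1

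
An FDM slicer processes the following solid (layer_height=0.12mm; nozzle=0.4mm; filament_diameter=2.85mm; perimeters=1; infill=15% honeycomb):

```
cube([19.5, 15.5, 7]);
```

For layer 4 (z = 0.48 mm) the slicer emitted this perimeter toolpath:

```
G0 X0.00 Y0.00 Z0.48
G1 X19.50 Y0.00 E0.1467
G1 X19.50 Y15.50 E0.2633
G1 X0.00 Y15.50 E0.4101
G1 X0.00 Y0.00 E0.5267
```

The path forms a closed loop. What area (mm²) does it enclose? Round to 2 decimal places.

302.25 mm²

Apply the shoelace formula to the sequence of (X, Y) vertices; enclosed area = 302.25 mm².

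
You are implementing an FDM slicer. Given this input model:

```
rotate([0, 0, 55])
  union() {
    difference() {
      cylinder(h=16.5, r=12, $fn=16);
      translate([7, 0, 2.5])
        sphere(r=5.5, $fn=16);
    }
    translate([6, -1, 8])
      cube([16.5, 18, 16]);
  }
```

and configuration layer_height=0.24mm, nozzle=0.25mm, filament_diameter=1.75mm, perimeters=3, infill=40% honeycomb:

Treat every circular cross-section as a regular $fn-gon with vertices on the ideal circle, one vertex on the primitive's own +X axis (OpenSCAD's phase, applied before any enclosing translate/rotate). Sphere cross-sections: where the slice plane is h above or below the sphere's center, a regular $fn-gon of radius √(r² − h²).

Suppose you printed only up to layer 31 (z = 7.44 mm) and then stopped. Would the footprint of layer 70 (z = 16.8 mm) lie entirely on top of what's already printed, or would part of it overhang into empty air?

part overhangs

Compare the two slices. At z = 7.44: the cylinder: section is a regular 16-gon, circumradius r=12 (area = (16/2)·12.000²·sin(360°/16) = 440.85 mm²); the r=5.5 sphere at (7, 0) slices to a regular 16-gon of circumradius 2.418 (√(r²−h²) with h=4.94 from center) (area = (16/2)·2.418²·sin(360°/16) = 17.90 mm²); Taking the first minus the rest: starting from the r=12 cylinder (440.85 mm²), the r=5.5 sphere at (7, 0) lies wholly inside it (removes its full 17.90 mm² and its 15.09 mm outline becomes a hole wall) — area = 422.95 mm²; the cube at (6, -1) does not reach this height (z outside [8, 24]); Taking the union: only that combined region is present, so the union is just that shape — area = 422.95 mm²; (whole slice rotated 55° about Z — lengths, areas and connectivity unchanged). At z = 16.8: the cylinder is not intersected at this z (z outside [0, 16.5]); the sphere at (7, 0) does not reach this height (|z−center|=14.300 > r=5.5); Subtracting the remaining from the first: the first operand is absent here, so nothing remains; the cube at (6, -1) (footprint 16.5×18) is included at this height (area 297.00 mm²); Taking the union: only the 16.5×18 cube at (6, -1) is present, so the union is just that shape — area = 297.00 mm²; (rotated 55° about Z; rotation is an isometry so areas/perimeters/island counts are preserved). Checking containment: at z = 16.8 the cross-section extends beyond the z = 7.44 cross-section by about 258.95 mm².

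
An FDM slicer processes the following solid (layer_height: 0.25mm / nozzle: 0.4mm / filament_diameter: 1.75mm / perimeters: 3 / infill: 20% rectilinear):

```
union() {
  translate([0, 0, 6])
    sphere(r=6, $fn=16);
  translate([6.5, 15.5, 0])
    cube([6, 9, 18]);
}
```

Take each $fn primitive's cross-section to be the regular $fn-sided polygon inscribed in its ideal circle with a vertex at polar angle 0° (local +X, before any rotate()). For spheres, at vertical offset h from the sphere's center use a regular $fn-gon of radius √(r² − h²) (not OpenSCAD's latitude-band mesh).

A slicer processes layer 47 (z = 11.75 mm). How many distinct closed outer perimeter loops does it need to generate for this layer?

At z = 11.75 mm: the sphere: section is a regular 16-gon, circumradius = √(r²−h²) = √(6²−5.75²) = 1.714; the 6×9 cube at (6.5, 15.5) contributes its full rectangle; Taking the union: the 2 present regions are separate (no shared area or edge), so areas and boundary lengths simply add and each stays a separate island — 2 connected regions. The result has 2 disconnected regions.

2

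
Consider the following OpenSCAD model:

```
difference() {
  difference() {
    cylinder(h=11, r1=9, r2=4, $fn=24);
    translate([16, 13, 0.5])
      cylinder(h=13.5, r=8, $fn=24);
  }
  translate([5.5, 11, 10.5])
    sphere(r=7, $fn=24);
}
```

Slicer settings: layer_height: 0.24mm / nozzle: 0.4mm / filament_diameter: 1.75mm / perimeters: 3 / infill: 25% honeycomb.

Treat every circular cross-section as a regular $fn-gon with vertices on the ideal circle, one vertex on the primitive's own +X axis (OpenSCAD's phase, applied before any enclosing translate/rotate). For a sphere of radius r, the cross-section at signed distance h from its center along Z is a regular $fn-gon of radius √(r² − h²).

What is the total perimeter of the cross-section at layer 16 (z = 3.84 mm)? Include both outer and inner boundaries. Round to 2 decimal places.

45.45 mm

At z = 3.84 mm: the cone contributes a regular 24-gon of circumradius 7.255 (interpolated between r1=9 and r2=4 at t=0.349) (perimeter = 2·24·7.255·sin(180°/24) = 45.45 mm); the r=8 cylinder at (16, 13) contributes a regular 24-gon of circumradius 8 (perimeter = 2·24·8.000·sin(180°/24) = 50.12 mm); After the difference (first − rest): starting from the cone, the r=8 cylinder at (16, 13) misses the remaining region (no effect) — boundary = 45.45 mm; the r=7 sphere at (5.5, 11) slices to a regular 24-gon of circumradius 2.155 (√(r²−h²) with h=6.66 from center) (perimeter = 2·24·2.155·sin(180°/24) = 13.50 mm); Taking the first minus the rest: starting from the result so far, the r=7 sphere at (5.5, 11) misses the remaining region (no effect) — boundary = 45.45 mm. Overall, the cross-section is a single solid region. Total boundary length (outer) = 45.45 mm.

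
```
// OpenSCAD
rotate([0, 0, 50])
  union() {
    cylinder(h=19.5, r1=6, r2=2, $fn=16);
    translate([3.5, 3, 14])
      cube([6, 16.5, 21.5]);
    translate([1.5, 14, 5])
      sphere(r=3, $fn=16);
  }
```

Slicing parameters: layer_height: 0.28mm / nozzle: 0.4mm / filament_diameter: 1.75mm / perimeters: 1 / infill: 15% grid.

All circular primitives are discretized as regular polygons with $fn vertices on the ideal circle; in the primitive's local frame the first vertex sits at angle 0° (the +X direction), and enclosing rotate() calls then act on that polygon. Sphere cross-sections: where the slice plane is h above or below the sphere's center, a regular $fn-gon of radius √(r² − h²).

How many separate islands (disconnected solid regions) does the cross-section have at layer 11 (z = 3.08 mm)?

2

At z = 3.08 mm: the cone contributes a regular 16-gon of circumradius 5.368 (interpolated between r1=6 and r2=2 at t=0.158); the cube at (3.5, 3) does not reach this height (z outside [14, 35.5]); the r=3 sphere at (1.5, 14) slices to a regular 16-gon of circumradius 2.305 (√(r²−h²) with h=1.92 from center); Taking the union: the 2 present regions are separate (no shared area or edge), so areas and boundary lengths simply add and each stays a separate island — 2 connected regions; (rotated 50° about Z; rotation is an isometry so areas/perimeters/island counts are preserved). Overall, the cross-section has 2 separate islands. Island count = 2.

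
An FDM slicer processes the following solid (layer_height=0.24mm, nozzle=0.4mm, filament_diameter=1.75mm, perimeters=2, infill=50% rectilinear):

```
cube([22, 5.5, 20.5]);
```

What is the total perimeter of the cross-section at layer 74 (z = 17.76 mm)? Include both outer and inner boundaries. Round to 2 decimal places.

At z = 17.76 mm: the 22×5.5 cube contributes its full rectangle (perimeter 55.00 mm). Overall, the cross-section is a single solid region. Total boundary length (outer) = 55.00 mm.

55.00 mm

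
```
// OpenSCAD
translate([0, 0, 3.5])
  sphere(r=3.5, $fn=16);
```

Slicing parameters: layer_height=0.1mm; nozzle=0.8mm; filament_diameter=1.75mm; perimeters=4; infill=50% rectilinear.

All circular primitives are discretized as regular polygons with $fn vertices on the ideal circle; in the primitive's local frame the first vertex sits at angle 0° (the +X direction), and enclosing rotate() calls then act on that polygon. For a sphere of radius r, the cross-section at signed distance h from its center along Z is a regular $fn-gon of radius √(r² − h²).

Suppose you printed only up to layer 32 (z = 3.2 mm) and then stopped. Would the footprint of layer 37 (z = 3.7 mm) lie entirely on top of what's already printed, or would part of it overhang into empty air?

Compare the two slices. At z = 3.2: the r=3.5 sphere contributes a regular 16-gon of circumradius √(3.5²−0.3²) = 3.487 (area = (16/2)·3.487²·sin(360°/16) = 37.23 mm²). At z = 3.7: the sphere: section is a regular 16-gon, circumradius = √(r²−h²) = √(3.5²−0.2²) = 3.494 (area = (16/2)·3.494²·sin(360°/16) = 37.38 mm²). Checking containment: the cross-section at z = 3.7 is a subset of the cross-section at z = 3.2.

entirely on top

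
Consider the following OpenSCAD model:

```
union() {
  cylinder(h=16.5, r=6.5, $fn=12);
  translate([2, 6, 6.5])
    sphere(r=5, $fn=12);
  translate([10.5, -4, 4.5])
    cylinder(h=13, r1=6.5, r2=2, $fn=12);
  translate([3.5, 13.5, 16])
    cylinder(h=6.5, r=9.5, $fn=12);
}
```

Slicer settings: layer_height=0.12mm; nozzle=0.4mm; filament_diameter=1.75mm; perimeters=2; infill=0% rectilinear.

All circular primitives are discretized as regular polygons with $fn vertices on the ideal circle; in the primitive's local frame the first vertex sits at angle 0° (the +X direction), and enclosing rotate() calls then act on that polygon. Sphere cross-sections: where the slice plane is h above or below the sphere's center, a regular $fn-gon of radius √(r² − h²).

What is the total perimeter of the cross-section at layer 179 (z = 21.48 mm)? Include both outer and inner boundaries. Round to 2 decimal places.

At z = 21.48 mm: the cylinder is absent (z outside [0, 16.5]); the sphere at (2, 6) does not reach this height (|z−center|=14.980 > r=5); the cone at (10.5, -4) is not intersected at this z (z outside [4.5, 17.5]); the r=9.5 cylinder at (3.5, 13.5) gives a regular 12-gon of circumradius 9.5 (constant along its height) (perimeter = 2·12·9.500·sin(180°/12) = 59.01 mm); Combining (union): only the r=9.5 cylinder at (3.5, 13.5) is present, so the union is just that shape — boundary = 59.01 mm. Overall, the cross-section is a single solid region. Total boundary length (outer) = 59.01 mm.

59.01 mm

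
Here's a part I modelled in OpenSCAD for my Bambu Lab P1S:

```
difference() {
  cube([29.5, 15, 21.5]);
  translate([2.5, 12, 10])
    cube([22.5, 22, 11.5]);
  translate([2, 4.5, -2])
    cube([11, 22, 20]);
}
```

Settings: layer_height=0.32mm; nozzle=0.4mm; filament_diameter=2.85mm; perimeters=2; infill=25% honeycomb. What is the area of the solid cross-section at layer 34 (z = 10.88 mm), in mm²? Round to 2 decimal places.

At z = 10.88 mm: the cube is present — its section is the full 29.5×15 rectangle (area 442.50 mm²); the 22.5×22 cube at (2.5, 12) contributes its full rectangle (area 495.00 mm²); the cube at (2, 4.5) (footprint 11×22) is included at this height (area 242.00 mm²); Taking the first minus the rest: starting from the 29.5×15 cube (442.50 mm²), the 22.5×22 cube at (2.5, 12) partially overlaps it — only the 67.50 mm² overlap (of its 495.00 mm²) is removed, clipping the outline; the 11×22 cube at (2, 4.5) partially overlaps it — only the 84.00 mm² overlap (of its 242.00 mm²) is removed, clipping the outline — area = 291.00 mm². Overall, the cross-section is a single solid region. Net area = 291.00 mm².

291.00 mm²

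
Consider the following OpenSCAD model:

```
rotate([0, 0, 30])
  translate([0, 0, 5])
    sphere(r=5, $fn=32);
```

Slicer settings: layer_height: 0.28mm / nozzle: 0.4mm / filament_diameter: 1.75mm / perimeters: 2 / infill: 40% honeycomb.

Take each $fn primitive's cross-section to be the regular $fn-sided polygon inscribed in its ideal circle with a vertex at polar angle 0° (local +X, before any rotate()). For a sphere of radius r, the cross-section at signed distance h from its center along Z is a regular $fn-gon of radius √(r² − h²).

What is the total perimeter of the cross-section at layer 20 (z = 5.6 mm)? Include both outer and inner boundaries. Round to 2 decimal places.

31.14 mm

At z = 5.6 mm: the r=5 sphere contributes a regular 32-gon of circumradius √(5²−0.6²) = 4.964 (perimeter = 2·32·4.964·sin(180°/32) = 31.14 mm); (rotated 30° about Z; rotation is an isometry so areas/perimeters/island counts are preserved). Overall, the cross-section is a single solid region. Total boundary length (outer) = 31.14 mm.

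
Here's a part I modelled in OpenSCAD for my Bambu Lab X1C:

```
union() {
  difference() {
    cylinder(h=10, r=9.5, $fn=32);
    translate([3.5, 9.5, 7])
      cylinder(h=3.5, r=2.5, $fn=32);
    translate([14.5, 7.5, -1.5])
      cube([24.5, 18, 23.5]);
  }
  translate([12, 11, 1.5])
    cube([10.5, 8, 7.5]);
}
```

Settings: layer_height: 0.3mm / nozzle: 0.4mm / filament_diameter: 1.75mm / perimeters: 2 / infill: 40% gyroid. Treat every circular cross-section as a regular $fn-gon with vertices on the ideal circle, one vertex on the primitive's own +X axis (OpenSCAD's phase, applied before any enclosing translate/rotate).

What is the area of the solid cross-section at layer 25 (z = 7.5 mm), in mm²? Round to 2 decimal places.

359.64 mm²

At z = 7.5 mm: the cylinder: section is a regular 32-gon, circumradius r=9.5 (area = (32/2)·9.500²·sin(360°/32) = 281.71 mm²); the r=2.5 cylinder at (3.5, 9.5) gives a regular 32-gon of circumradius 2.5 (constant along its height) (area = (32/2)·2.500²·sin(360°/32) = 19.51 mm²); the cube at (14.5, 7.5) (footprint 24.5×18) is included at this height (area 441.00 mm²); Taking the first minus the rest: starting from the r=9.5 cylinder (281.71 mm²), the r=2.5 cylinder at (3.5, 9.5) partially overlaps it — only the 6.07 mm² overlap (of its 19.51 mm²) is removed, clipping the outline; the 24.5×18 cube at (14.5, 7.5) misses the remaining region (no effect) — area = 275.64 mm²; the cube at (12, 11) (footprint 10.5×8) is included at this height (area 84.00 mm²); Merging all regions: the 2 present regions are separate (no shared area or edge), so areas and boundary lengths simply add and each stays a separate island — area = 359.64 mm². Overall, the cross-section has 2 separate islands. Net area = 359.64 mm².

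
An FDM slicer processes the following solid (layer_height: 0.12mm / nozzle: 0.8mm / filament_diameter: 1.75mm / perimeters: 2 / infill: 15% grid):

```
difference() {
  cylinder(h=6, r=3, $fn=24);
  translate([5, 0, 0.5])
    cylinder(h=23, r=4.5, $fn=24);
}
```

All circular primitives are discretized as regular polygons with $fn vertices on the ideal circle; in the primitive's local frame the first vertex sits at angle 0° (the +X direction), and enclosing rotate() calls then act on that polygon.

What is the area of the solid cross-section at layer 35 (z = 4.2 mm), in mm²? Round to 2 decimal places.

At z = 4.2 mm: the r=3 cylinder gives a regular 24-gon of circumradius 3 (constant along its height) (area = (24/2)·3.000²·sin(360°/24) = 27.95 mm²); the r=4.5 cylinder at (5, 0) gives a regular 24-gon of circumradius 4.5 (constant along its height) (area = (24/2)·4.500²·sin(360°/24) = 62.89 mm²); Taking the first minus the rest: starting from the r=3 cylinder (27.95 mm²), the r=4.5 cylinder at (5, 0) partially overlaps it — only the 9.11 mm² overlap (of its 62.89 mm²) is removed, clipping the outline — area = 18.84 mm². Overall, the cross-section is a single solid region. Net area = 18.84 mm².

18.84 mm²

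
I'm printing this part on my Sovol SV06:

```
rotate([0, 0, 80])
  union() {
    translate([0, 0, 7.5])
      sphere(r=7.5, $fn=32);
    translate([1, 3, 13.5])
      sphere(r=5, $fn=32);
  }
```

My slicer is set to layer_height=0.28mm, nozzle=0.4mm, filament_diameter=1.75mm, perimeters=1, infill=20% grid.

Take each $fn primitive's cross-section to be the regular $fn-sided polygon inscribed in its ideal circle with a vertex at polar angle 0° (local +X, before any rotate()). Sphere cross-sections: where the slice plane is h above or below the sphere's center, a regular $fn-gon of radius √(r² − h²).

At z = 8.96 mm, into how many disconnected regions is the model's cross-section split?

1

At z = 8.96 mm: the r=7.5 sphere slices to a regular 32-gon of circumradius 7.357 (√(r²−h²) with h=1.46 from center); the sphere at (1, 3): section is a regular 32-gon, circumradius = √(r²−h²) = √(5²−4.54²) = 2.095; Taking the union: the r=5 sphere at (1, 3) lies entirely inside the r=7.5 sphere, so the union is just the r=7.5 sphere — 1 connected region; (whole slice rotated 80° about Z — lengths, areas and connectivity unchanged). The result has 1 disconnected region.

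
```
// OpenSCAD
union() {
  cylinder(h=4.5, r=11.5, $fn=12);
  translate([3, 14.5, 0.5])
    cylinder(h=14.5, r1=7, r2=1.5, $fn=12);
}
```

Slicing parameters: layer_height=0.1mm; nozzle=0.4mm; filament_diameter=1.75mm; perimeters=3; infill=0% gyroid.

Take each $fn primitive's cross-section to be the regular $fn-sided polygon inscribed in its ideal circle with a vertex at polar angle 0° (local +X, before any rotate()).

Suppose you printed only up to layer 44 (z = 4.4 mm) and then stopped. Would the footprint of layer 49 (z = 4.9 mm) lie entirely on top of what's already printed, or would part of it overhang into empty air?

entirely on top

Compare the two slices. At z = 4.4: the cylinder: section is a regular 12-gon, circumradius r=11.5 (area = (12/2)·11.500²·sin(360°/12) = 396.75 mm²); the cone at (3, 14.5) (r1=7→r2=1.5) has section circumradius 5.521 here — a regular 12-gon (area = (12/2)·5.521²·sin(360°/12) = 91.43 mm²); Taking the union: the regions partially overlap — summed areas 488.18 mm² minus the doubly-counted overlap 8.78 mm² gives 479.41 mm² — area = 479.41 mm². At z = 4.9: the cylinder is not intersected at this z (z outside [0, 4.5]); the cone at (3, 14.5): at t=0.303 of its height the radius interpolates to r₁+(r₂−r₁)t = 5.331, giving a regular 12-gon of that circumradius (area = (12/2)·5.331²·sin(360°/12) = 85.26 mm²); Combining (union): only the cone at (3, 14.5) is present, so the union is just that shape — area = 85.26 mm². Checking containment: the cross-section at z = 4.9 is a subset of the cross-section at z = 4.4.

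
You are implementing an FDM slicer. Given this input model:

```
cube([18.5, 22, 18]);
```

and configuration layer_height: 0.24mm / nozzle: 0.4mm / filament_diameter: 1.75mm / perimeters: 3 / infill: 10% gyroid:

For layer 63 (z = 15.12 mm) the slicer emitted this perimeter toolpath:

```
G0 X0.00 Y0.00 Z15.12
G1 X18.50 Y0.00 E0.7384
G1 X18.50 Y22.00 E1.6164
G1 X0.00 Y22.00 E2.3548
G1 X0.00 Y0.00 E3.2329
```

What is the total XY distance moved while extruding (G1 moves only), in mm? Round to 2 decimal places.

81.00 mm

Sum the Euclidean lengths of each G1 segment: total = 81.00 mm.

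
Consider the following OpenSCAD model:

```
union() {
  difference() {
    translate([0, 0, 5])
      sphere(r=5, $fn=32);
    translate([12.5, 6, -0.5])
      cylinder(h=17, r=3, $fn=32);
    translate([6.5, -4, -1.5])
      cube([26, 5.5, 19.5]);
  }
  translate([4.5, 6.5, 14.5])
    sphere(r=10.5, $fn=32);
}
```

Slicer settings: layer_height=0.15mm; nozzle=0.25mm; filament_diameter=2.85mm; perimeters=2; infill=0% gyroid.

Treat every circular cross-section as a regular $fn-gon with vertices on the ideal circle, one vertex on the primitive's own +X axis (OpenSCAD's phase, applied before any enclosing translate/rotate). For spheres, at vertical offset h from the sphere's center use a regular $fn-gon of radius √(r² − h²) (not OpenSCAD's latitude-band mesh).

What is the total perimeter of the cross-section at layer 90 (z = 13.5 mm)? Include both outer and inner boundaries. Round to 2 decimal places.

65.57 mm

At z = 13.5 mm: the sphere is absent (|z−center|=8.500 > r=5); the cylinder at (12.5, 6): section is a regular 32-gon, circumradius r=3 (perimeter = 2·32·3.000·sin(180°/32) = 18.82 mm); the cube at (6.5, -4) is present — its section is the full 26×5.5 rectangle (perimeter 63.00 mm); After the difference (first − rest): the first operand is absent here, so nothing remains; the r=10.5 sphere at (4.5, 6.5) slices to a regular 32-gon of circumradius 10.452 (√(r²−h²) with h=1 from center) (perimeter = 2·32·10.452·sin(180°/32) = 65.57 mm); Taking the union: only the r=10.5 sphere at (4.5, 6.5) is present, so the union is just that shape — boundary = 65.57 mm. Overall, the cross-section is a single solid region. Total boundary length (outer) = 65.57 mm.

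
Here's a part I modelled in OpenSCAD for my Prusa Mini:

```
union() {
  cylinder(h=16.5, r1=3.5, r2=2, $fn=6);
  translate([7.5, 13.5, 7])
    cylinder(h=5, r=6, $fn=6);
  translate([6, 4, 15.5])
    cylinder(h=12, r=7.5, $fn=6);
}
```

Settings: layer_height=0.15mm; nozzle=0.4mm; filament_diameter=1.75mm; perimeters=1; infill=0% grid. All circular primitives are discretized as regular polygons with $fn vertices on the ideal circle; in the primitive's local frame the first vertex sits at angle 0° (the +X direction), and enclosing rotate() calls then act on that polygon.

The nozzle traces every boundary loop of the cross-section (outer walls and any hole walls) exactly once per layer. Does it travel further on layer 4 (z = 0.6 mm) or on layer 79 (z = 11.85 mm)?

Layer 4 (z = 0.6): the cone: at t=0.036 of its height the radius interpolates to r₁+(r₂−r₁)t = 3.445, giving a regular 6-gon of that circumradius (perimeter = 2·6·3.445·sin(180°/6) = 20.67 mm); the cylinder at (7.5, 13.5) is not intersected at this z (z outside [7, 12]); the cylinder at (6, 4) is absent (z outside [15.5, 27.5]); Taking the union: only the cone is present, so the union is just that shape — boundary = 20.67 mm. So its perimeter = 20.67 mm. Layer 79 (z = 11.85): the cone (r1=3.5→r2=2) has section circumradius 2.423 here — a regular 6-gon (perimeter = 2·6·2.423·sin(180°/6) = 14.54 mm); the r=6 cylinder at (7.5, 13.5) contributes a regular 6-gon of circumradius 6 (perimeter = 2·6·6.000·sin(180°/6) = 36.00 mm); the cylinder at (6, 4) does not reach this height (z outside [15.5, 27.5]); Merging all regions: the 2 present regions are separate (no shared area or edge), so areas and boundary lengths simply add and each stays a separate island — boundary = 50.54 mm. So its perimeter = 50.54 mm. Layer 79 is larger (50.54 vs 20.67 mm).

layer 79 (z = 11.85 mm)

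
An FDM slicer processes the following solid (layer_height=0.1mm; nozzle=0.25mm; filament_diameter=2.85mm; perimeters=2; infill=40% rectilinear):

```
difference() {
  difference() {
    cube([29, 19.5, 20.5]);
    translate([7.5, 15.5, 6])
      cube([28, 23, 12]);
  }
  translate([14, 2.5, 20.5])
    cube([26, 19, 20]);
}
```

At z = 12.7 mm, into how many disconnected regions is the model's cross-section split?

1

At z = 12.7 mm: the cube (footprint 29×19.5) is included at this height; the cube at (7.5, 15.5) (footprint 28×23) is included at this height; After the difference (first − rest): starting from the 29×19.5 cube, the 28×23 cube at (7.5, 15.5) partially overlaps it — only the 86.00 mm² overlap (of its 644.00 mm²) is removed, clipping the outline — 1 connected region; the cube at (14, 2.5) is not intersected at this z (z outside [20.5, 40.5]); Taking the first minus the rest: none of the subtracted shapes is present at this height, so the result so far is unchanged — 1 connected region. The result has 1 disconnected region.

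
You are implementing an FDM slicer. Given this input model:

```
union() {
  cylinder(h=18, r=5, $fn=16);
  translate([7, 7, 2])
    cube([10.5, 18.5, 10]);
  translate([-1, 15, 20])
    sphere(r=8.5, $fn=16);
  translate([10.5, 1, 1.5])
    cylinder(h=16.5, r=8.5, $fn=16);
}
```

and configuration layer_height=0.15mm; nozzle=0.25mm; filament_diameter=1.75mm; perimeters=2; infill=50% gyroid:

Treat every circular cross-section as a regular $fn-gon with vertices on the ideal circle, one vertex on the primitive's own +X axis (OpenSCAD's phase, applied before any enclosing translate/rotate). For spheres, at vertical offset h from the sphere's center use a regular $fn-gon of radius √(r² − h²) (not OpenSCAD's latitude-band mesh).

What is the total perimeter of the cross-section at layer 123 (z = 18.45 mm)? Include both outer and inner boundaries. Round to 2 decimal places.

52.17 mm

At z = 18.45 mm: the cylinder is not intersected at this z (z outside [0, 18]); the cube at (7, 7) is not intersected at this z (z outside [2, 12]); the r=8.5 sphere at (-1, 15) slices to a regular 16-gon of circumradius 8.357 (√(r²−h²) with h=1.55 from center) (perimeter = 2·16·8.357·sin(180°/16) = 52.17 mm); the cylinder at (10.5, 1) is not intersected at this z (z outside [1.5, 18]); Merging all regions: only the r=8.5 sphere at (-1, 15) is present, so the union is just that shape — boundary = 52.17 mm. Overall, the cross-section is a single solid region. Total boundary length (outer) = 52.17 mm.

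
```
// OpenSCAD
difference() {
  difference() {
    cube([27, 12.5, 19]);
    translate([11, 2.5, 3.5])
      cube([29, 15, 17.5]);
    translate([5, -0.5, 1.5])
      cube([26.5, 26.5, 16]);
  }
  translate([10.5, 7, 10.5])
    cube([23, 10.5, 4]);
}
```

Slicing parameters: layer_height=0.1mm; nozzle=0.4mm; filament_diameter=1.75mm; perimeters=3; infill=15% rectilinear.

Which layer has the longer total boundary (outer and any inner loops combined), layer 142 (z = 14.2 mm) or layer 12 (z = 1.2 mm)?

Layer 142 (z = 14.2): the 27×12.5 cube contributes its full rectangle (perimeter 79.00 mm); the 29×15 cube at (11, 2.5) contributes its full rectangle (perimeter 88.00 mm); the 26.5×26.5 cube at (5, -0.5) contributes its full rectangle (perimeter 106.00 mm); After the difference (first − rest): starting from the 27×12.5 cube, the 29×15 cube at (11, 2.5) partially overlaps it — only the 160.00 mm² overlap (of its 435.00 mm²) is removed, clipping the outline; the 26.5×26.5 cube at (5, -0.5) partially overlaps it — only the 115.00 mm² overlap (of its 702.25 mm²) is removed, clipping the outline — boundary = 35.00 mm; the 23×10.5 cube at (10.5, 7) contributes its full rectangle (perimeter 67.00 mm); Subtracting the remaining from the first: starting from the result so far, the 23×10.5 cube at (10.5, 7) misses the remaining region (no effect) — boundary = 35.00 mm. So its perimeter = 35.00 mm. Layer 12 (z = 1.2): the cube (footprint 27×12.5) is included at this height (perimeter 79.00 mm); the cube at (11, 2.5) is not intersected at this z (z outside [3.5, 21]); the cube at (5, -0.5) is not intersected at this z (z outside [1.5, 17.5]); After the difference (first − rest): none of the subtracted shapes is present at this height, so the 27×12.5 cube is unchanged — boundary = 79.00 mm; the cube at (10.5, 7) is absent (z outside [10.5, 14.5]); Subtracting the remaining from the first: none of the subtracted shapes is present at this height, so the result so far is unchanged — boundary = 79.00 mm. So its perimeter = 79.00 mm. Layer 12 is larger (79.00 vs 35.00 mm).

layer 12 (z = 1.2 mm)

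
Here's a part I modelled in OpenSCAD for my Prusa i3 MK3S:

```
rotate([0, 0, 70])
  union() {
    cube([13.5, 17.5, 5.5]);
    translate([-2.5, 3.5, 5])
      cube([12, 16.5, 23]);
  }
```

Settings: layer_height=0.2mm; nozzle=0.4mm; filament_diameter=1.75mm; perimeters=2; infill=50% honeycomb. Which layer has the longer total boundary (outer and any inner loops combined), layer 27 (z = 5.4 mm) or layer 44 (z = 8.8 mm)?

layer 27 (z = 5.4 mm)

Layer 27 (z = 5.4): the 13.5×17.5 cube contributes its full rectangle (perimeter 62.00 mm); the cube at (-2.5, 3.5) (footprint 12×16.5) is included at this height (perimeter 57.00 mm); Taking the union: the regions partially overlap (shared area 133.00 mm²), so the edge portions inside another operand are dropped and the merged outline is re-measured after clipping — boundary = 72.00 mm; (rotated 70° about Z; rotation is an isometry so areas/perimeters/island counts are preserved). So its perimeter = 72.00 mm. Layer 44 (z = 8.8): the cube is not intersected at this z (z outside [0, 5.5]); the 12×16.5 cube at (-2.5, 3.5) contributes its full rectangle (perimeter 57.00 mm); Merging all regions: only the 12×16.5 cube at (-2.5, 3.5) is present, so the union is just that shape — boundary = 57.00 mm; (rotated 70° about Z; rotation is an isometry so areas/perimeters/island counts are preserved). So its perimeter = 57.00 mm. Layer 27 is larger (72.00 vs 57.00 mm).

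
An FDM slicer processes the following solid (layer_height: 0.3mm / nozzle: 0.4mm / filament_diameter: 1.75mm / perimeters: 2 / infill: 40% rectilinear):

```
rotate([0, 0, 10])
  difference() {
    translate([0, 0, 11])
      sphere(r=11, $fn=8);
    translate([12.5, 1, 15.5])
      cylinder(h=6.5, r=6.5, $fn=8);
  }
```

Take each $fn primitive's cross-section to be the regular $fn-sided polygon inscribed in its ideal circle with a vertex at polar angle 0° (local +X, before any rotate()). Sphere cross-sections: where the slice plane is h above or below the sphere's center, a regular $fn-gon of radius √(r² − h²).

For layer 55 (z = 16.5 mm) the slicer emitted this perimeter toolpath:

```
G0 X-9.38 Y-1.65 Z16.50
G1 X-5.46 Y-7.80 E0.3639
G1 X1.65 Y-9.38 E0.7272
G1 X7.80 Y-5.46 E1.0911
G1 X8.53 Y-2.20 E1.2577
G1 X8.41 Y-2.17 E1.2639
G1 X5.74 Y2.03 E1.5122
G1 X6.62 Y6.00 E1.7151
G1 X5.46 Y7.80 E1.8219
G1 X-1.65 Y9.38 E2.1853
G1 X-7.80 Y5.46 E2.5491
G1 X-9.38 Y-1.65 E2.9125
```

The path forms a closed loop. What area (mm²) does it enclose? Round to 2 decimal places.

241.77 mm²

Apply the shoelace formula to the sequence of (X, Y) vertices; enclosed area = 241.77 mm².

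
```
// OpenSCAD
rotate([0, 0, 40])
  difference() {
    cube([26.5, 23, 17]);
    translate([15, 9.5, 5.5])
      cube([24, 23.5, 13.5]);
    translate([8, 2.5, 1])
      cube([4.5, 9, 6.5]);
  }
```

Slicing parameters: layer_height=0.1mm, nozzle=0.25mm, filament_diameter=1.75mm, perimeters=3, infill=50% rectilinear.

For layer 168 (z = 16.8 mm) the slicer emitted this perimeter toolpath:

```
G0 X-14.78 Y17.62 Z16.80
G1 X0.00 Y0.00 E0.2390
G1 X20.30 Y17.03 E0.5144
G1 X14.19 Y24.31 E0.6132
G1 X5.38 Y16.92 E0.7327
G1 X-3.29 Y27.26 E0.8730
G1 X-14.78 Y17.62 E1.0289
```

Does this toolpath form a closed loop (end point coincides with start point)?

Start point (G0): (-14.78, 17.62). End point (last G1): the path returns to the start — closed.

yes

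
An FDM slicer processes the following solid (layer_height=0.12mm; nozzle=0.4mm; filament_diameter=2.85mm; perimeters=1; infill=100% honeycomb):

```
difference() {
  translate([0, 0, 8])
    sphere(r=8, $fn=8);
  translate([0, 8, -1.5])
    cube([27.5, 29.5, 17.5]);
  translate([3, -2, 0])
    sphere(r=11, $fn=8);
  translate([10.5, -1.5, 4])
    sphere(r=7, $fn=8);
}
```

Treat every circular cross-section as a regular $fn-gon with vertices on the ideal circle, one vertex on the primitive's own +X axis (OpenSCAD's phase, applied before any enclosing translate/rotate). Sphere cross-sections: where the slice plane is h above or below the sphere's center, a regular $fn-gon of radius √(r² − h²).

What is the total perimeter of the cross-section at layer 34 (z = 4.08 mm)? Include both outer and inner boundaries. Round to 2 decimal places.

At z = 4.08 mm: the sphere: section is a regular 8-gon, circumradius = √(r²−h²) = √(8²−3.92²) = 6.974 (perimeter = 2·8·6.974·sin(180°/8) = 42.70 mm); the 27.5×29.5 cube at (0, 8) contributes its full rectangle (perimeter 114.00 mm); the r=11 sphere at (3, -2) contributes a regular 8-gon of circumradius √(11²−4.08²) = 10.215 (perimeter = 2·8·10.215·sin(180°/8) = 62.55 mm); the r=7 sphere at (10.5, -1.5) contributes a regular 8-gon of circumradius √(7²−0.08²) = 7.000 (perimeter = 2·8·7.000·sin(180°/8) = 42.86 mm); Taking the first minus the rest: starting from the r=8 sphere, the 27.5×29.5 cube at (0, 8) misses the remaining region (no effect); the r=11 sphere at (3, -2) partially overlaps it — only the 134.36 mm² overlap (of its 295.16 mm²) is removed, clipping the outline; the r=7 sphere at (10.5, -1.5) misses the remaining region (no effect) — boundary = 22.44 mm. Overall, the cross-section is a single solid region. Total boundary length (outer) = 22.44 mm.

22.44 mm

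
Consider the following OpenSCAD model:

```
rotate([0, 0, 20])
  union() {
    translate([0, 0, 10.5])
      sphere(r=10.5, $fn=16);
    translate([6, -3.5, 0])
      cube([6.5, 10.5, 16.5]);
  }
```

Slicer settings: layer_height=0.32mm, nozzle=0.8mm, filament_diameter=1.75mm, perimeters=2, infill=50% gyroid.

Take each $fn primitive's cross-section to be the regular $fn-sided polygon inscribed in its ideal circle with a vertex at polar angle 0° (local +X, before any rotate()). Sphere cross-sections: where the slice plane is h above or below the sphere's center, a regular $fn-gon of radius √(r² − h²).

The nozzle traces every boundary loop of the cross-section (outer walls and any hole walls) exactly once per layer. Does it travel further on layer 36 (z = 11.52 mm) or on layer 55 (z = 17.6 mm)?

Layer 36 (z = 11.52): the sphere: section is a regular 16-gon, circumradius = √(r²−h²) = √(10.5²−1.02²) = 10.450 (perimeter = 2·16·10.450·sin(180°/16) = 65.24 mm); the cube at (6, -3.5) is present — its section is the full 6.5×10.5 rectangle (perimeter 34.00 mm); Combining (union): the regions partially overlap (shared area 38.52 mm²), so the edge portions inside another operand are dropped and the merged outline is re-measured after clipping — boundary = 72.08 mm; (whole slice rotated 20° about Z — lengths, areas and connectivity unchanged). So its perimeter = 72.08 mm. Layer 55 (z = 17.6): the r=10.5 sphere slices to a regular 16-gon of circumradius 7.736 (√(r²−h²) with h=7.1 from center) (perimeter = 2·16·7.736·sin(180°/16) = 48.29 mm); the cube at (6, -3.5) is not intersected at this z (z outside [0, 16.5]); Taking the union: only the r=10.5 sphere is present, so the union is just that shape — boundary = 48.29 mm; (whole slice rotated 20° about Z — lengths, areas and connectivity unchanged). So its perimeter = 48.29 mm. Layer 36 is larger (72.08 vs 48.29 mm).

layer 36 (z = 11.52 mm)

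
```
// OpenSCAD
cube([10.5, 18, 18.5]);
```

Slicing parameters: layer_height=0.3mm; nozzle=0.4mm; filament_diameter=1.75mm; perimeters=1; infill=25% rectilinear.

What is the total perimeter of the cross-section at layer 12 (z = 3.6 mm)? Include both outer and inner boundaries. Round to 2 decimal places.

At z = 3.6 mm: the cube is present — its section is the full 10.5×18 rectangle (perimeter 57.00 mm). Overall, the cross-section is a single solid region. Total boundary length (outer) = 57.00 mm.

57.00 mm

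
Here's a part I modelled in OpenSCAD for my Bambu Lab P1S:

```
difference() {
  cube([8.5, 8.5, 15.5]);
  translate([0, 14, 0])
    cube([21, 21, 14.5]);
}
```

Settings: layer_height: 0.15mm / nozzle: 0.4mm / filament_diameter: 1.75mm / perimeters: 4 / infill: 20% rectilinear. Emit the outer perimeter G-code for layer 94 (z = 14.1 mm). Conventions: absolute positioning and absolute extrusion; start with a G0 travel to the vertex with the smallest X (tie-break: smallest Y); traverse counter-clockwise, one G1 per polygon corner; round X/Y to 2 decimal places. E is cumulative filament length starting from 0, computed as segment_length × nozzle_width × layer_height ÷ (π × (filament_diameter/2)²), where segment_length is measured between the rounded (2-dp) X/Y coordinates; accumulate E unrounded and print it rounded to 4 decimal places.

G0 X0.00 Y0.00 Z14.10
G1 X8.50 Y0.00 E0.2120
G1 X8.50 Y8.50 E0.4241
G1 X0.00 Y8.50 E0.6361
G1 X0.00 Y0.00 E0.8481

At z = 14.1 mm: the cube (footprint 8.5×8.5) is included at this height; the cube at (0, 14) (footprint 21×21) is included at this height; Subtracting the remaining from the first: starting from the 8.5×8.5 cube, the 21×21 cube at (0, 14) misses the remaining region (no effect) — 1 connected region. The outline is a single polygon with 4 vertices. Extrusion per mm of travel: 0.4 × 0.15 / (π × 0.875²) = 0.024945. Accumulating E over each segment gives final E = 0.8481.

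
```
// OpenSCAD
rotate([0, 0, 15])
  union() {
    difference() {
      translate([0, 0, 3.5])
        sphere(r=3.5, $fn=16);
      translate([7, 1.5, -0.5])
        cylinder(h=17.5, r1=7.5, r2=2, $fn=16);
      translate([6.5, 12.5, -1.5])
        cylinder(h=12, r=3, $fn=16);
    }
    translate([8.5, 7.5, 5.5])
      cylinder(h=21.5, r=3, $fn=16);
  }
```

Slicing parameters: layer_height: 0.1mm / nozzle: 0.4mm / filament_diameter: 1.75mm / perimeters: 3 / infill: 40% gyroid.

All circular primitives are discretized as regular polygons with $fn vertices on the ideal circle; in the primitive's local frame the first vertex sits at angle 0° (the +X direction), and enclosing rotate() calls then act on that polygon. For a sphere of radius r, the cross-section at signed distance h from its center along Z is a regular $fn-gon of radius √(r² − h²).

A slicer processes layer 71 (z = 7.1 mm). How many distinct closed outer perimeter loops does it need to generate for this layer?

1

At z = 7.1 mm: the sphere does not reach this height (|z−center|=3.600 > r=3.5); the cone at (7, 1.5) (r1=7.5→r2=2) has section circumradius 5.111 here — a regular 16-gon; the r=3 cylinder at (6.5, 12.5) gives a regular 16-gon of circumradius 3 (constant along its height); Subtracting the remaining from the first: the first operand is absent here, so nothing remains; the r=3 cylinder at (8.5, 7.5) contributes a regular 16-gon of circumradius 3; Merging all regions: only the r=3 cylinder at (8.5, 7.5) is present, so the union is just that shape — 1 connected region; (rotated 15° about Z; rotation is an isometry so areas/perimeters/island counts are preserved). The result has 1 disconnected region.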